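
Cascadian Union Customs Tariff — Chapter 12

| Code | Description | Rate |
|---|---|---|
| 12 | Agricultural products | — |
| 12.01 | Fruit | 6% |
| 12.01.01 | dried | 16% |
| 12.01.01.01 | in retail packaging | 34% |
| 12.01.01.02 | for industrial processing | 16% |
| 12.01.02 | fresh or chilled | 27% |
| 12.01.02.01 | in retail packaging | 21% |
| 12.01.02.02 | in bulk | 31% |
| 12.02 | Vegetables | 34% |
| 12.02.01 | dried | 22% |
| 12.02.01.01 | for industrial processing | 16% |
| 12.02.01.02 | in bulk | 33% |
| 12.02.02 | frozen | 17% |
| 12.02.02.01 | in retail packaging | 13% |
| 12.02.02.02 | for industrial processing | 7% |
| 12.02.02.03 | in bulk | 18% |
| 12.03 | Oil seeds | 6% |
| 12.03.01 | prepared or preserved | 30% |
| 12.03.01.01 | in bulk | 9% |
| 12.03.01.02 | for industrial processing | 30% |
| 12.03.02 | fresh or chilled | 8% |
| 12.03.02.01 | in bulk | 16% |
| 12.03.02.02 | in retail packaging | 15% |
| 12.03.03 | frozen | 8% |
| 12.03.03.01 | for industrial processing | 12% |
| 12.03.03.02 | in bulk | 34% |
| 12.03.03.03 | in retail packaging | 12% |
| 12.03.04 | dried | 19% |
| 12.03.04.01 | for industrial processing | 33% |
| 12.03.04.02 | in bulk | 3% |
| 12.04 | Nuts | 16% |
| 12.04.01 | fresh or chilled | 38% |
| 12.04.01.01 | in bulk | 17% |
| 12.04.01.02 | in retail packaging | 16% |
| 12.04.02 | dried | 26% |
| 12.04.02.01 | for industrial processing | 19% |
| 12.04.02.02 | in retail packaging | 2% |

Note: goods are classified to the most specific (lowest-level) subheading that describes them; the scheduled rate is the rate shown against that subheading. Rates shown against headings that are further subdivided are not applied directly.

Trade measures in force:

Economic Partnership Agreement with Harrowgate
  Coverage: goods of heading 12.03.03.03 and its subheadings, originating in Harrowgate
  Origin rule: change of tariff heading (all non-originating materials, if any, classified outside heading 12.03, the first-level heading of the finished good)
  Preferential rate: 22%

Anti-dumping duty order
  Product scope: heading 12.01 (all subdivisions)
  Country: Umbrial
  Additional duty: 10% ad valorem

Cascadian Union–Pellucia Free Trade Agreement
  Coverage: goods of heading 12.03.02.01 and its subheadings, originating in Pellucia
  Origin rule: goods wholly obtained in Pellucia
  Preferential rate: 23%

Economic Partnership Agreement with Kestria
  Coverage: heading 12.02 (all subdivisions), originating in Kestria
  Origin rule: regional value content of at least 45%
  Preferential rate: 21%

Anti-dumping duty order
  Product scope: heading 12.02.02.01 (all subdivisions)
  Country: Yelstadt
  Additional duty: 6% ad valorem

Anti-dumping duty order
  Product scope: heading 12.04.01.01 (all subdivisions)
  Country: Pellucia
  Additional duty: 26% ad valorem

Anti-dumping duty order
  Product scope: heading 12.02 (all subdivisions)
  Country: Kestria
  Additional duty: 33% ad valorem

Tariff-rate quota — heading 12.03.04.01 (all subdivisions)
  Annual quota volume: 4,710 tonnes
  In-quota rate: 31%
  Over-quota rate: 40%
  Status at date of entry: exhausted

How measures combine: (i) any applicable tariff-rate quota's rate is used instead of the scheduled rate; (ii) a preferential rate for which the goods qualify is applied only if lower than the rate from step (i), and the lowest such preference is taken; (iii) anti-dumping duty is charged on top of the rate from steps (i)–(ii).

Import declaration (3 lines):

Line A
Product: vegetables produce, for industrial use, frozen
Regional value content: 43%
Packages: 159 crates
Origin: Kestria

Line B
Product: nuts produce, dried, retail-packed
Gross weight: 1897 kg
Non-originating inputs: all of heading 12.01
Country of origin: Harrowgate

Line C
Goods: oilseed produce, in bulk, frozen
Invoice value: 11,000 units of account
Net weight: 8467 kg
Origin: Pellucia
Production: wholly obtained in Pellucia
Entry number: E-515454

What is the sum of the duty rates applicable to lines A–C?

76%

Line A: vegetables → 12.02; frozen → 12.02.02; for industrial use → 12.02.02.02. Scheduled 7%. Kestria agreement on 12.02: RVC < 45%; anti-dumping (Kestria, 12.02): +33%; total 7% + 33% = 40%. → 40%.
Line B: nuts → 12.04; dried → 12.04.02; retail-packed → 12.04.02.02. Scheduled 2%. Harrowgate agreement on 12.03.03.03: 12.04.02.02 not covered. → 2%.
Line C: oilseed → 12.03; frozen → 12.03.03; in bulk → 12.03.03.02. Scheduled 34%. Pellucia agreement on 12.03.02.01: 12.03.03.02 not covered. → 34%.
Sum: 40% + 2% + 34% = 76%.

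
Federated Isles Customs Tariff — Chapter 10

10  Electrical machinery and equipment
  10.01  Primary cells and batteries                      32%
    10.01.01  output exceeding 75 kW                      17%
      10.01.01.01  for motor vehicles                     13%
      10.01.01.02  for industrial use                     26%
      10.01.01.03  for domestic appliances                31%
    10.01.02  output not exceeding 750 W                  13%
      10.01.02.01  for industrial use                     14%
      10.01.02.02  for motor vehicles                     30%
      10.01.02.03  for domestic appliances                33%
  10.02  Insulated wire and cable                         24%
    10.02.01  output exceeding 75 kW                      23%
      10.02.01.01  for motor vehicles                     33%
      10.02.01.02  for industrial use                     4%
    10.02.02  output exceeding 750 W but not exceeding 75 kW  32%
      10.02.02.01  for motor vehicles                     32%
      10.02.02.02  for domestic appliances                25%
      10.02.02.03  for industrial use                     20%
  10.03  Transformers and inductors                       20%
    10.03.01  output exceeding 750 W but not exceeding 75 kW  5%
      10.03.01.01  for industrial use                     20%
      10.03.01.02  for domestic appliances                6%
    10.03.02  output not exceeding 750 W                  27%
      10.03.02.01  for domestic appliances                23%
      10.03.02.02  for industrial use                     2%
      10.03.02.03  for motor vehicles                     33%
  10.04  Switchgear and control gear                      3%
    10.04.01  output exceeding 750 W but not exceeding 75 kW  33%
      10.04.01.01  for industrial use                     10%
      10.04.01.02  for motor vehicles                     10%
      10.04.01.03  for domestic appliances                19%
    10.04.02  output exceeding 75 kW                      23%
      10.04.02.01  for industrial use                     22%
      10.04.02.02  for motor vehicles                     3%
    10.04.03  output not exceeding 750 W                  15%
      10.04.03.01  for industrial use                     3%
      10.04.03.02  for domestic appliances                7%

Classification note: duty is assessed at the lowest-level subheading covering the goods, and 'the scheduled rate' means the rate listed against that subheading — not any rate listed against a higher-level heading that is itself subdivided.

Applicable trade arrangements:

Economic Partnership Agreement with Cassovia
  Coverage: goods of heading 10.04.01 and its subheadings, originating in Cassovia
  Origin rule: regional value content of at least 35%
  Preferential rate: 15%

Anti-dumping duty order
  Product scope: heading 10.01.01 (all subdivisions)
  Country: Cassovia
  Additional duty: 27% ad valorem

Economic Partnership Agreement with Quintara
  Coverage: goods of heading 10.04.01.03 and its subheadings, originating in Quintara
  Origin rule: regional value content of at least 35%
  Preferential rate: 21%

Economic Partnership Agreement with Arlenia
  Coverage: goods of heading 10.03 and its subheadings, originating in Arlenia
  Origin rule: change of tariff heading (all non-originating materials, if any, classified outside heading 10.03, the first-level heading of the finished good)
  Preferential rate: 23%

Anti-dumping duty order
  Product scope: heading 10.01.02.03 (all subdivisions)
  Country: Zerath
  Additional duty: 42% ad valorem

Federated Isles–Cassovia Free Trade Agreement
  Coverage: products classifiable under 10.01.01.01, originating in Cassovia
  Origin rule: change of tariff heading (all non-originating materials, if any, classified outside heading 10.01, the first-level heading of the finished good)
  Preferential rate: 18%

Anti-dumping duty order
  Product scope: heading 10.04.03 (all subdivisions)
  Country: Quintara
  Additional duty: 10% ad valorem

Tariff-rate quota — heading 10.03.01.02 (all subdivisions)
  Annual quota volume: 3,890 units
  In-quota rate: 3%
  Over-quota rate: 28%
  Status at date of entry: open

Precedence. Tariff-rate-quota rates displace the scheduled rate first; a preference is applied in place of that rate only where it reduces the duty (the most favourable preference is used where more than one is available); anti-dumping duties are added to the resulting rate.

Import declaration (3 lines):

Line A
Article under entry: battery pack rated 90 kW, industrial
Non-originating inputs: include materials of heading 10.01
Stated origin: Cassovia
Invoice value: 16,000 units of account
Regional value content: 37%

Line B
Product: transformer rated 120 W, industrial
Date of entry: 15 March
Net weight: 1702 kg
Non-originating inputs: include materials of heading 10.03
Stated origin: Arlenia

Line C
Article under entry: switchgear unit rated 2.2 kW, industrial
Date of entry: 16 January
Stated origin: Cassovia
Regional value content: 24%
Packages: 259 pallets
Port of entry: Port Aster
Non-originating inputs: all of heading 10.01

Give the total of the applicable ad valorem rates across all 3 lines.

65%

Line A: battery pack → 10.01; rated 90 kW → 10.01.01; industrial → 10.01.01.02. Scheduled 26%. Cassovia agreement on 10.04.01: 10.01.01.02 not covered; Cassovia agreement on 10.01.01.01: 10.01.01.02 not covered; anti-dumping (Cassovia, 10.01.01): +27%; total 26% + 27% = 53%. → 53%.
Line B: transformer → 10.03; rated 120 W → 10.03.02; industrial → 10.03.02.02. Scheduled 2%. Arlenia agreement on 10.03: CTH not met. → 2%.
Line C: switchgear unit → 10.04; rated 2.2 kW → 10.04.01; industrial → 10.04.01.01. Scheduled 10%. Cassovia agreement on 10.04.01: RVC < 35%; Cassovia agreement on 10.01.01.01: 10.04.01.01 not covered. → 10%.
Sum: 53% + 2% + 10% = 65%.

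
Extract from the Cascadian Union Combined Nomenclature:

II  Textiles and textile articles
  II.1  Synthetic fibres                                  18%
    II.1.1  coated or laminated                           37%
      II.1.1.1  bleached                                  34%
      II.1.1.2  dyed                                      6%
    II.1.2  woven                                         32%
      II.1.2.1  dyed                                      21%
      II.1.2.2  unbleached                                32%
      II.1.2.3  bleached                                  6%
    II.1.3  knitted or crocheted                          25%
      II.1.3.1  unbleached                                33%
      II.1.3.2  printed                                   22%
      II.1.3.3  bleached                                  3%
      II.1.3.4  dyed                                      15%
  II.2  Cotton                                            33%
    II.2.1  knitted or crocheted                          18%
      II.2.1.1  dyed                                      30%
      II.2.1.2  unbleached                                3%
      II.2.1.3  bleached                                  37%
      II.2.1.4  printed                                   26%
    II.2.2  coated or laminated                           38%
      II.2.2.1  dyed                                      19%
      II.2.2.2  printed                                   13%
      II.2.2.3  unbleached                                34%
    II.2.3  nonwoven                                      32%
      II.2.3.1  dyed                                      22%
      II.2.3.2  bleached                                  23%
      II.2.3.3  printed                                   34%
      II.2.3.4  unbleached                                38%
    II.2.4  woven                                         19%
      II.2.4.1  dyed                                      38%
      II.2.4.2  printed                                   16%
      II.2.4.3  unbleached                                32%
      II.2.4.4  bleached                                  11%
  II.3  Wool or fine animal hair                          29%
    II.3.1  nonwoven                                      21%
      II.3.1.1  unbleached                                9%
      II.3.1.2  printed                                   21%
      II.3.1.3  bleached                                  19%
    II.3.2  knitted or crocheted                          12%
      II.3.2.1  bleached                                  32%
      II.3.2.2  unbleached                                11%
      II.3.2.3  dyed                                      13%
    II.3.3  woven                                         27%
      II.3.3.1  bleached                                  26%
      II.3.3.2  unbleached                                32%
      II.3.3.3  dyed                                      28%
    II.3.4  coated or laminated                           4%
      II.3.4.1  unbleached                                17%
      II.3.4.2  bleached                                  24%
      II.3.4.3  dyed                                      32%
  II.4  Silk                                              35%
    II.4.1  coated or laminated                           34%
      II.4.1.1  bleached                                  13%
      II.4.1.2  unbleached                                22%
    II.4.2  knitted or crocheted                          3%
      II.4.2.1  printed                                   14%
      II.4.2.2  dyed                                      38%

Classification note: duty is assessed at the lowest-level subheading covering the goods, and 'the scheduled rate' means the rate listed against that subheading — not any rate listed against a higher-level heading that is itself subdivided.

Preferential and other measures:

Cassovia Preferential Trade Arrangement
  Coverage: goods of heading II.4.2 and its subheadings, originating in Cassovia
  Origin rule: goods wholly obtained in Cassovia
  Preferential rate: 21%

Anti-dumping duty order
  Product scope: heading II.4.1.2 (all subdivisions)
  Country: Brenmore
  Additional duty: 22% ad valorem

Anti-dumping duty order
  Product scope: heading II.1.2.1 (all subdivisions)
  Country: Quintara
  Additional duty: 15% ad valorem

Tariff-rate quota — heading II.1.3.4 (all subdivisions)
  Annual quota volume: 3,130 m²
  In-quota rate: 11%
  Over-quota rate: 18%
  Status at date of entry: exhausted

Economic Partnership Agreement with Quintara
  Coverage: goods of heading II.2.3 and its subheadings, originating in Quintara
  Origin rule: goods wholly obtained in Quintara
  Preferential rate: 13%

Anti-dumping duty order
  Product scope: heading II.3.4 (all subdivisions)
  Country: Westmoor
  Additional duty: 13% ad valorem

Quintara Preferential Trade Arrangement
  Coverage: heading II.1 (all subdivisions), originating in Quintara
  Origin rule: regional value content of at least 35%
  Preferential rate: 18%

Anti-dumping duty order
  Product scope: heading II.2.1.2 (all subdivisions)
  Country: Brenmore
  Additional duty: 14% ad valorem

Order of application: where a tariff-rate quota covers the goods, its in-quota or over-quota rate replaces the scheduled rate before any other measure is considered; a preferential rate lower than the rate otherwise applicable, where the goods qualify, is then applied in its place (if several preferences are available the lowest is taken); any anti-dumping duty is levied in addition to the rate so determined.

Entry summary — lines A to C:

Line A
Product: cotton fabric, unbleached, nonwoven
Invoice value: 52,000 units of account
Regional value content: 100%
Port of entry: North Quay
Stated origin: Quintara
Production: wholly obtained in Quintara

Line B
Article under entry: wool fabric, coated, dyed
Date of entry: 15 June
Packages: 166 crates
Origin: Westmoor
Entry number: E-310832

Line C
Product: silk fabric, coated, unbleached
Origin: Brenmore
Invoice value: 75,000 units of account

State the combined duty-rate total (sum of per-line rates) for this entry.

102%

Line A: cotton → II.2; nonwoven → II.2.3; unbleached → II.2.3.4. Scheduled 38%. Quintara agreement on II.2.3: wholly obtained → 13% available; Quintara agreement on II.1: II.2.3.4 not covered; preferential 13%. → 13%.
Line B: wool → II.3; coated → II.3.4; dyed → II.3.4.3. Scheduled 32%. anti-dumping (Westmoor, II.3.4): +13%; total 32% + 13% = 45%. → 45%.
Line C: silk → II.4; coated → II.4.1; unbleached → II.4.1.2. Scheduled 22%. anti-dumping (Brenmore, II.4.1.2): +22%; total 22% + 22% = 44%. → 44%.
Sum: 13% + 45% + 44% = 102%.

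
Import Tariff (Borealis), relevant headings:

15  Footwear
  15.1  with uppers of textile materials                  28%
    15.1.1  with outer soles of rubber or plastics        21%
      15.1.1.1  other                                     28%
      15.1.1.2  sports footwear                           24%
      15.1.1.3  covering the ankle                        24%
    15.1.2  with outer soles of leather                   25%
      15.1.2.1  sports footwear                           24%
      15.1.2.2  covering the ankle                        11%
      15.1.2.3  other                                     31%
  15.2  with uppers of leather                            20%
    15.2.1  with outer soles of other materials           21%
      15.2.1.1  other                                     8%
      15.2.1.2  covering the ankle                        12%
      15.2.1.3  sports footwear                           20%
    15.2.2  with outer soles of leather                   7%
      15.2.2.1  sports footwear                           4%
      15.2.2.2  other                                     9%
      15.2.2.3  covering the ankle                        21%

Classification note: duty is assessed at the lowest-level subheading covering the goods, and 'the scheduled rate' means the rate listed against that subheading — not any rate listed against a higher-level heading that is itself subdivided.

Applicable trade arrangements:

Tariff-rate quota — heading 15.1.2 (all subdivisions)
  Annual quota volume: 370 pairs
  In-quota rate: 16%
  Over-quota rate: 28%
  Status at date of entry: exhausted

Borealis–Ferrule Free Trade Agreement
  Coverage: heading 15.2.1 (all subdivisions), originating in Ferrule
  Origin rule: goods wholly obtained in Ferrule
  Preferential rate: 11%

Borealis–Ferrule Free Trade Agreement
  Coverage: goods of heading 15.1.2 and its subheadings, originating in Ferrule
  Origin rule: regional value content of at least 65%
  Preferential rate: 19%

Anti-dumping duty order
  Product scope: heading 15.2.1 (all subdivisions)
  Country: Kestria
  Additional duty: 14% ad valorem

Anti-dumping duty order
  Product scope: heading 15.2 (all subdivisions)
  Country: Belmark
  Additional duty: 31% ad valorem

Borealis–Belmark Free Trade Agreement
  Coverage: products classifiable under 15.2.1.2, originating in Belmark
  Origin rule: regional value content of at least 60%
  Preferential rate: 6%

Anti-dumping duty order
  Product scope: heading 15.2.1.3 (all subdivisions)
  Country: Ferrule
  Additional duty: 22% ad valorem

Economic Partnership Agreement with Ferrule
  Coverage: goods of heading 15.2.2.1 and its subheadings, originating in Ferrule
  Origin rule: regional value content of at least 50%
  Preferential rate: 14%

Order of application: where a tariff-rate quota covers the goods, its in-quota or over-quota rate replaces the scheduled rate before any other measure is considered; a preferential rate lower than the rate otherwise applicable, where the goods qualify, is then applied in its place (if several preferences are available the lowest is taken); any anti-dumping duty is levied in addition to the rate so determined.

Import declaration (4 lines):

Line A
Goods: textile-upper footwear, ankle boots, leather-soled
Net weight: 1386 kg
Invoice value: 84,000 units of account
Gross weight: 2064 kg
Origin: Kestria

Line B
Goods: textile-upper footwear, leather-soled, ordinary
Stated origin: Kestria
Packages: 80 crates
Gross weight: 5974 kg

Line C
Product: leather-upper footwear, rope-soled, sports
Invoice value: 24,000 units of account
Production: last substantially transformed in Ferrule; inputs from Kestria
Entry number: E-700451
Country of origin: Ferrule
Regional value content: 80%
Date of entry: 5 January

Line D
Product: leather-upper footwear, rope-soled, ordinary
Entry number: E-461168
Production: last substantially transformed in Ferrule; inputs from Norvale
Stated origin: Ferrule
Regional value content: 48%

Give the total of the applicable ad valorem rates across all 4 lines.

106%

Line A: textile-upper → 15.1; leather-soled → 15.1.2; ankle boots → 15.1.2.2. Scheduled 11%. quota on 15.1.2 exhausted → over-quota 28%. → 28%.
Line B: textile-upper → 15.1; leather-soled → 15.1.2; ordinary → 15.1.2.3. Scheduled 31%. quota on 15.1.2 exhausted → over-quota 28%. → 28%.
Line C: leather-upper → 15.2; rope-soled → 15.2.1; sports → 15.2.1.3. Scheduled 20%. Ferrule agreement on 15.2.1: not wholly obtained; Ferrule agreement on 15.1.2: 15.2.1.3 not covered; Ferrule agreement on 15.2.2.1: 15.2.1.3 not covered; anti-dumping (Ferrule, 15.2.1.3): +22%; total 20% + 22% = 42%. → 42%.
Line D: leather-upper → 15.2; rope-soled → 15.2.1; ordinary → 15.2.1.1. Scheduled 8%. Ferrule agreement on 15.2.1: not wholly obtained; Ferrule agreement on 15.1.2: 15.2.1.1 not covered; Ferrule agreement on 15.2.2.1: 15.2.1.1 not covered. → 8%.
Sum: 28% + 28% + 42% + 8% = 106%.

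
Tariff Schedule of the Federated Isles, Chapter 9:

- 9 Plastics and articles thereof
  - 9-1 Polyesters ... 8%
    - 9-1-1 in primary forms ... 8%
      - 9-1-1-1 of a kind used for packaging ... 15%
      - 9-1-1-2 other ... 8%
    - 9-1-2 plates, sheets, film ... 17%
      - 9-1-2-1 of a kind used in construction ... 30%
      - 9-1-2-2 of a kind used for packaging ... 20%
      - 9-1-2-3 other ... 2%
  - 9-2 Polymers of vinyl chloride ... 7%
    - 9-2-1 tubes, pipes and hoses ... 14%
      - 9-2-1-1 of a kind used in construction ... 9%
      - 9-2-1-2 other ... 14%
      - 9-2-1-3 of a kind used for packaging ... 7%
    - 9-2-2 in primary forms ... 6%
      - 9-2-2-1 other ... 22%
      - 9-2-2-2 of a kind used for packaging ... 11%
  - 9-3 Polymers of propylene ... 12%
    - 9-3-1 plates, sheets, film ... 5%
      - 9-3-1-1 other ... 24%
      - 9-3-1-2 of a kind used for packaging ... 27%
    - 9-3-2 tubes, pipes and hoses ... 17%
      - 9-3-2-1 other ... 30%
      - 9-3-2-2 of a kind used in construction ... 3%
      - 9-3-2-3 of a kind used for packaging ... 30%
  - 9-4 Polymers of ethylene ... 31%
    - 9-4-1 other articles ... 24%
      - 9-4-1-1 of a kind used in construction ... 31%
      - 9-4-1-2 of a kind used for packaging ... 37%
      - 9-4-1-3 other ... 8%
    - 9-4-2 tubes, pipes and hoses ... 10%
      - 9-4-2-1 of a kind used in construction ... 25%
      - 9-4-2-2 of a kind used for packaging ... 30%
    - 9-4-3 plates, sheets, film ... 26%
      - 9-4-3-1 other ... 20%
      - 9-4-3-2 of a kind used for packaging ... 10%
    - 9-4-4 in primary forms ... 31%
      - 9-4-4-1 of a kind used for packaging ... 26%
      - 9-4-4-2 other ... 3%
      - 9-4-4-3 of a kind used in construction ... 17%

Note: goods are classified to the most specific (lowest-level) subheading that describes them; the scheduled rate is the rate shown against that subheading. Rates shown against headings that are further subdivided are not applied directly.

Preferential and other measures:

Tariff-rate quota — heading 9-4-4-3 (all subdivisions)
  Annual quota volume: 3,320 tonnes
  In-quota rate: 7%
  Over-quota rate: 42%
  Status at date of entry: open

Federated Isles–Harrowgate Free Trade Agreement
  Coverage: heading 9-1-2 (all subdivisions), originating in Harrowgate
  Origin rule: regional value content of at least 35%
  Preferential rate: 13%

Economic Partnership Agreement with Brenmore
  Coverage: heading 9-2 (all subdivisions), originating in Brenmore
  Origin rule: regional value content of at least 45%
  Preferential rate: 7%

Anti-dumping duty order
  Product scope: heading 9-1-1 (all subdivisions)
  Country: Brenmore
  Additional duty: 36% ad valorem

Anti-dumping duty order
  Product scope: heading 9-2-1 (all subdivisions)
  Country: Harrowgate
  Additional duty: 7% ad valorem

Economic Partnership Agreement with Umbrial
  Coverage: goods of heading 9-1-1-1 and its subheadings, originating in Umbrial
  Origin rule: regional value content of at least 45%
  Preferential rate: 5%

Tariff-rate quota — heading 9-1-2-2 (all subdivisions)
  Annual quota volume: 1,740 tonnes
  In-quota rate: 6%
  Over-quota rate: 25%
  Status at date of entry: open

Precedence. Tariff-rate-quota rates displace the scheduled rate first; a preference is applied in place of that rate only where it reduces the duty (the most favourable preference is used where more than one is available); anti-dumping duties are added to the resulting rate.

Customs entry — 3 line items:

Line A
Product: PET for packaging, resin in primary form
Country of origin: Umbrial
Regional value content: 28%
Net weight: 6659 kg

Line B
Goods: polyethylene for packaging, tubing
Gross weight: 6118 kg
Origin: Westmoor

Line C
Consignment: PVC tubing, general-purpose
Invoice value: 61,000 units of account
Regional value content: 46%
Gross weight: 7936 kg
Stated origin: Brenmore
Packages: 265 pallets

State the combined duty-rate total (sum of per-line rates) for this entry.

52%

Line A: PET → 9-1; resin in primary form → 9-1-1; for packaging → 9-1-1-1. Scheduled 15%. Umbrial agreement on 9-1-1-1: RVC < 45%. → 15%.
Line B: polyethylene → 9-4; tubing → 9-4-2; for packaging → 9-4-2-2. Scheduled 30%. No special measure applies. → 30%.
Line C: PVC → 9-2; tubing → 9-2-1; general-purpose → 9-2-1-2. Scheduled 14%. Brenmore agreement on 9-2: RVC ≥ 45% → 7% available; preferential 7%. → 7%.
Sum: 15% + 30% + 7% = 52%.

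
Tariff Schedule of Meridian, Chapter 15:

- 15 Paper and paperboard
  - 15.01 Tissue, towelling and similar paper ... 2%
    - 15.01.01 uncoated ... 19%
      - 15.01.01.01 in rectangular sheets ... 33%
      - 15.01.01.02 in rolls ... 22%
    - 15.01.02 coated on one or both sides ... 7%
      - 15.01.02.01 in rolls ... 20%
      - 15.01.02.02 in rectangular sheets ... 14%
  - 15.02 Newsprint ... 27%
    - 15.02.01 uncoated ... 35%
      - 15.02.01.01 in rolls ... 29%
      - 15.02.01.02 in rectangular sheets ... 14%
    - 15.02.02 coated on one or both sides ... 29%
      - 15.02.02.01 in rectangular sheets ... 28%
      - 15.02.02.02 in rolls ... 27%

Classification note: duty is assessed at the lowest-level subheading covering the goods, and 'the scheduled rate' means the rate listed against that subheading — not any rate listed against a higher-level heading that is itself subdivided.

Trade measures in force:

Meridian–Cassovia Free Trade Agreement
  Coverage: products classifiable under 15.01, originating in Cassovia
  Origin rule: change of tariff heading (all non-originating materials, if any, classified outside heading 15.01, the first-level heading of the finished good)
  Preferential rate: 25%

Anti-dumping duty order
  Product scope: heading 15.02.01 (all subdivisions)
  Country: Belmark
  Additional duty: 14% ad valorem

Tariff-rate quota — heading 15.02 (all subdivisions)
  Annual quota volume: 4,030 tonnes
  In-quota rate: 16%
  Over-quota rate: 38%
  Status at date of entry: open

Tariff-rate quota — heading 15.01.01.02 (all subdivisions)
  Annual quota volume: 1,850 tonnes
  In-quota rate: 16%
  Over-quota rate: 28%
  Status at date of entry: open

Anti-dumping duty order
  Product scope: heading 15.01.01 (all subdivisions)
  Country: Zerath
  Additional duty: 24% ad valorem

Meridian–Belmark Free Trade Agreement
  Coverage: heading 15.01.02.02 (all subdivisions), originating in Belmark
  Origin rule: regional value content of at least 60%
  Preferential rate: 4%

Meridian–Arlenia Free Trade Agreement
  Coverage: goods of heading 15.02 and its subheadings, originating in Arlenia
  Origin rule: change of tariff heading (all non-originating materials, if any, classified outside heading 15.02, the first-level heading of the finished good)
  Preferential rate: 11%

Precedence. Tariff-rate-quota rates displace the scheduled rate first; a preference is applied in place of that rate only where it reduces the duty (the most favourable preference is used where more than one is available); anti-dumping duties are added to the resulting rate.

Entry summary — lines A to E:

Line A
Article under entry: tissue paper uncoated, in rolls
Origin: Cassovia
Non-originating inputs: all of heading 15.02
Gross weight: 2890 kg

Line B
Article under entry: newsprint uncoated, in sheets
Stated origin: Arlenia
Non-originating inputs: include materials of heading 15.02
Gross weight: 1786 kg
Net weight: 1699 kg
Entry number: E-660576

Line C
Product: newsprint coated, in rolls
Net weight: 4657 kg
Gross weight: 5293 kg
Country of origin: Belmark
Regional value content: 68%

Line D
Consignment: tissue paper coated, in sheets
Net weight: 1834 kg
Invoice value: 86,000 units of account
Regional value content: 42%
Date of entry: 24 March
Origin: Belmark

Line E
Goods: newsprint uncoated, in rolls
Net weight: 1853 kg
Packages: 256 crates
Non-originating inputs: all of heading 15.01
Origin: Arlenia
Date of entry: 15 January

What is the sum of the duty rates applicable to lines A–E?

73%

Line A: tissue paper → 15.01; uncoated → 15.01.01; in rolls → 15.01.01.02. Scheduled 22%. quota on 15.01.01.02 open → in-quota 16%; Cassovia agreement on 15.01: CTH met → 25% available; preference 25% not lower than 16% → no reduction. → 16%.
Line B: newsprint → 15.02; uncoated → 15.02.01; in sheets → 15.02.01.02. Scheduled 14%. quota on 15.02 open → in-quota 16%; Arlenia agreement on 15.02: CTH not met. → 16%.
Line C: newsprint → 15.02; coated → 15.02.02; in rolls → 15.02.02.02. Scheduled 27%. quota on 15.02 open → in-quota 16%; Belmark agreement on 15.01.02.02: 15.02.02.02 not covered. → 16%.
Line D: tissue paper → 15.01; coated → 15.01.02; in sheets → 15.01.02.02. Scheduled 14%. Belmark agreement on 15.01.02.02: RVC < 60%. → 14%.
Line E: newsprint → 15.02; uncoated → 15.02.01; in rolls → 15.02.01.01. Scheduled 29%. quota on 15.02 open → in-quota 16%; Arlenia agreement on 15.02: CTH met → 11% available; preferential 11%. → 11%.
Sum: 16% + 16% + 16% + 14% + 11% = 73%.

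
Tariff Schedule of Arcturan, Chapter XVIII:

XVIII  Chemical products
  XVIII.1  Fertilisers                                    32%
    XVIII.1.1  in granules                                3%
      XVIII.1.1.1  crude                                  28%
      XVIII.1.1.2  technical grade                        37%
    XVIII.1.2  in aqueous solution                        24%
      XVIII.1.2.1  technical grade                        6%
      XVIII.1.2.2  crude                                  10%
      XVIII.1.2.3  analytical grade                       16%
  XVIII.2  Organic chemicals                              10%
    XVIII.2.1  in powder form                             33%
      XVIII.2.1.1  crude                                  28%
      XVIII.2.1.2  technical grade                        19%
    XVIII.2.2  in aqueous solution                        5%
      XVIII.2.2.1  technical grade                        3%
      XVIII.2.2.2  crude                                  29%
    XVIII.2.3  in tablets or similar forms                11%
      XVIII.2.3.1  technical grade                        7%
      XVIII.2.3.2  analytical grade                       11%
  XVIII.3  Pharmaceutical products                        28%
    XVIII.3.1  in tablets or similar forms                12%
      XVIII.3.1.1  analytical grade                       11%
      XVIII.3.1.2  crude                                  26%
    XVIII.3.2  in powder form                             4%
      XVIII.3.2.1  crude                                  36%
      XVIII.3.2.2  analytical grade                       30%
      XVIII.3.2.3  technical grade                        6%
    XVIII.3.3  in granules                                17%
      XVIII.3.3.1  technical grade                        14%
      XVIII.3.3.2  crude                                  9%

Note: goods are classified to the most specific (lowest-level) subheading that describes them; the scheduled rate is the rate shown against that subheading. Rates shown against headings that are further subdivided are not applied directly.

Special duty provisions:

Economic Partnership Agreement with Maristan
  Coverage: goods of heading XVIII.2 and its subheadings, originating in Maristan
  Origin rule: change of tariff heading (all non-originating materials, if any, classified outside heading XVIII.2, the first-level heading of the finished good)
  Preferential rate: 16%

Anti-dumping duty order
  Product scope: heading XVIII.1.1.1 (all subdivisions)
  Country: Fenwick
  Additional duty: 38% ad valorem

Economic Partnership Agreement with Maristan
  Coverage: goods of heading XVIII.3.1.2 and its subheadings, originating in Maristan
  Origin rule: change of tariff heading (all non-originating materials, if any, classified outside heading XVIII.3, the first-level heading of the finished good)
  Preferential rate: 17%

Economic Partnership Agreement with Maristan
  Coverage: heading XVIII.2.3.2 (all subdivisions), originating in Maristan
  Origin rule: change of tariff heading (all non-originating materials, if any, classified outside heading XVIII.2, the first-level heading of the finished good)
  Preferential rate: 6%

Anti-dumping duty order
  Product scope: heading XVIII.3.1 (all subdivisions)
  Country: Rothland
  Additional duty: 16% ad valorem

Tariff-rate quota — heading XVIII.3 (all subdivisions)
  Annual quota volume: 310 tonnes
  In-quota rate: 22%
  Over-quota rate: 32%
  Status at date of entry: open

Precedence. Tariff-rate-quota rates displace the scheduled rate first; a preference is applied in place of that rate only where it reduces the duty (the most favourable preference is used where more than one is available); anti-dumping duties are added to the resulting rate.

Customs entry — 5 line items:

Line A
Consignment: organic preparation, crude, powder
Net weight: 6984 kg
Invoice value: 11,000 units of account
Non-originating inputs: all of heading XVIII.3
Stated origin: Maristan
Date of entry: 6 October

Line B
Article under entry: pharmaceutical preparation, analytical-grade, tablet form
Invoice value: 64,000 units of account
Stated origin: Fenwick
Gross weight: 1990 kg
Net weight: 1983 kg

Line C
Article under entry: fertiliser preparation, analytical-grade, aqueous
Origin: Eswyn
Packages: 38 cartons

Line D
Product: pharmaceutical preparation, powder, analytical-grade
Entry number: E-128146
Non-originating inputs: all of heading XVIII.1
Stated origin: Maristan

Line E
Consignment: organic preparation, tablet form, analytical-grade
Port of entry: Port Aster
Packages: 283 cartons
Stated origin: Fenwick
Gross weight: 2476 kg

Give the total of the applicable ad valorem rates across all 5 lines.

87%

Line A: organic → XVIII.2; powder → XVIII.2.1; crude → XVIII.2.1.1. Scheduled 28%. Maristan agreement on XVIII.2: CTH met → 16% available; Maristan agreement on XVIII.3.1.2: XVIII.2.1.1 not covered; Maristan agreement on XVIII.2.3.2: XVIII.2.1.1 not covered; preferential 16%. → 16%.
Line B: pharmaceutical → XVIII.3; tablet form → XVIII.3.1; analytical-grade → XVIII.3.1.1. Scheduled 11%. quota on XVIII.3 open → in-quota 22%. → 22%.
Line C: fertiliser → XVIII.1; aqueous → XVIII.1.2; analytical-grade → XVIII.1.2.3. Scheduled 16%. No special measure applies. → 16%.
Line D: pharmaceutical → XVIII.3; powder → XVIII.3.2; analytical-grade → XVIII.3.2.2. Scheduled 30%. quota on XVIII.3 open → in-quota 22%; Maristan agreement on XVIII.2: XVIII.3.2.2 not covered; Maristan agreement on XVIII.3.1.2: XVIII.3.2.2 not covered; Maristan agreement on XVIII.2.3.2: XVIII.3.2.2 not covered. → 22%.
Line E: organic → XVIII.2; tablet form → XVIII.2.3; analytical-grade → XVIII.2.3.2. Scheduled 11%. No special measure applies. → 11%.
Sum: 16% + 22% + 16% + 22% + 11% = 87%.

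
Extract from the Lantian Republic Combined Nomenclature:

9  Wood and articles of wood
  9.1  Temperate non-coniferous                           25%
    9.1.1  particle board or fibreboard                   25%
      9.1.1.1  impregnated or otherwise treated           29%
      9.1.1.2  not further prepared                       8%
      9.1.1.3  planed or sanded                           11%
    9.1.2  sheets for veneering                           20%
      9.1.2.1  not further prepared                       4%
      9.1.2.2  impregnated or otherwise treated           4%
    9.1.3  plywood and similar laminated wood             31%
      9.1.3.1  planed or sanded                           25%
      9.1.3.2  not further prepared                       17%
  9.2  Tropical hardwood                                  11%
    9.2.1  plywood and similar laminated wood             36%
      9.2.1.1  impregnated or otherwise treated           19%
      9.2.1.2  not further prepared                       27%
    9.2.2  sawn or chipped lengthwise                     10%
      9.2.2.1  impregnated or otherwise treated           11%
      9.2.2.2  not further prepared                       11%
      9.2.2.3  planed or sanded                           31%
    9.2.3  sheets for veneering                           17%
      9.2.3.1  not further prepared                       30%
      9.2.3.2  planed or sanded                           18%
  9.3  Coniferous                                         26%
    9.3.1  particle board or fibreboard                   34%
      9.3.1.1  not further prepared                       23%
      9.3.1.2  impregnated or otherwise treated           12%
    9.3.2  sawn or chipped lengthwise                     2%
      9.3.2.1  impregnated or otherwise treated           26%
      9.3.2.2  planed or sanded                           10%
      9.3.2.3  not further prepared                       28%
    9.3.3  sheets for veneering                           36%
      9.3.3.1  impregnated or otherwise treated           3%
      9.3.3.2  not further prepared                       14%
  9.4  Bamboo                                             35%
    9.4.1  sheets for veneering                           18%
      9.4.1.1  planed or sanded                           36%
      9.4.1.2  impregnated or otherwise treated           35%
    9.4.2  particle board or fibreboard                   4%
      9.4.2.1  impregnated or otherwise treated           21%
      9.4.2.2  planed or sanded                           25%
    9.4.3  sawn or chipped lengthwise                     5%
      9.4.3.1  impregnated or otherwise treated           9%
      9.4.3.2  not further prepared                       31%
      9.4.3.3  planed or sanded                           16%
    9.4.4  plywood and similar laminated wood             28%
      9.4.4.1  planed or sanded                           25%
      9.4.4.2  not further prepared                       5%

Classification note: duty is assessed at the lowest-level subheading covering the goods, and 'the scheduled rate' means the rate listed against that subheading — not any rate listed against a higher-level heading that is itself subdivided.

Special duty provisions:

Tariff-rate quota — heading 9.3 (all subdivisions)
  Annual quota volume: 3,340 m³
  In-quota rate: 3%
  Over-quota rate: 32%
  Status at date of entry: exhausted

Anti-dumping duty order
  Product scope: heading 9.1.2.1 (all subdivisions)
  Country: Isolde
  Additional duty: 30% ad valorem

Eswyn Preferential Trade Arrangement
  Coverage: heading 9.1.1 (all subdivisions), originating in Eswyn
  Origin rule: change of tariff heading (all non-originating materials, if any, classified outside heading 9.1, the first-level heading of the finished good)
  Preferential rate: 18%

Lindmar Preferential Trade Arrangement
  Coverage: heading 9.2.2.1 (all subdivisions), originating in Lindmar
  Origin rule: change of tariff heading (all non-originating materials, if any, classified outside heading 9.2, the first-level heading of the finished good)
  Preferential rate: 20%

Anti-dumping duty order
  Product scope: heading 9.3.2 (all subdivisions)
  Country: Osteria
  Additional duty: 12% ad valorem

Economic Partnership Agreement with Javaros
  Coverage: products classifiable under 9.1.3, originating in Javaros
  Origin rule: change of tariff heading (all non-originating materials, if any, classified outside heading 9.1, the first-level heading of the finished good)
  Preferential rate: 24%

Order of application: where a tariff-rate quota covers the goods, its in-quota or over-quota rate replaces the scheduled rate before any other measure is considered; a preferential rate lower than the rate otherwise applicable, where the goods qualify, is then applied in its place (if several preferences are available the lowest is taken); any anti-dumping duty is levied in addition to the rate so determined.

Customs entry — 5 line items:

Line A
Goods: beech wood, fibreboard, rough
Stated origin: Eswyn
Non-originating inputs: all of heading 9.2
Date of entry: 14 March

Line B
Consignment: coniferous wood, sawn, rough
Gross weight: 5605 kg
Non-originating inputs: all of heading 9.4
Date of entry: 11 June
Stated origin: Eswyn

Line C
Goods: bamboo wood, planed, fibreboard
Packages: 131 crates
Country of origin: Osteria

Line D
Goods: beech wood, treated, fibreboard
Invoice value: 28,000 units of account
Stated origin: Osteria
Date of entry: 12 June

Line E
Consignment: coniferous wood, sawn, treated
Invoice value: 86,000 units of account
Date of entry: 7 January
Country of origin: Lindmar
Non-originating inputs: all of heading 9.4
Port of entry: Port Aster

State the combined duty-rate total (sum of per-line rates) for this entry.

126%

Line A: beech → 9.1; fibreboard → 9.1.1; rough → 9.1.1.2. Scheduled 8%. Eswyn agreement on 9.1.1: CTH met → 18% available; preference 18% not lower than 8% → no reduction. → 8%.
Line B: coniferous → 9.3; sawn → 9.3.2; rough → 9.3.2.3. Scheduled 28%. quota on 9.3 exhausted → over-quota 32%; Eswyn agreement on 9.1.1: 9.3.2.3 not covered. → 32%.
Line C: bamboo → 9.4; fibreboard → 9.4.2; planed → 9.4.2.2. Scheduled 25%. No special measure applies. → 25%.
Line D: beech → 9.1; fibreboard → 9.1.1; treated → 9.1.1.1. Scheduled 29%. No special measure applies. → 29%.
Line E: coniferous → 9.3; sawn → 9.3.2; treated → 9.3.2.1. Scheduled 26%. quota on 9.3 exhausted → over-quota 32%; Lindmar agreement on 9.2.2.1: 9.3.2.1 not covered. → 32%.
Sum: 8% + 32% + 25% + 29% + 32% = 126%.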